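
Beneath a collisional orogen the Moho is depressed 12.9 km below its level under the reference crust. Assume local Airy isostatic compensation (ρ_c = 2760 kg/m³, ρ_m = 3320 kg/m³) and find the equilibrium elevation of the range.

2.62 km

Equating mass per unit area of the two columns: ρ_c h = (ρ_m − ρ_c) r.
h = r (ρ_m − ρ_c) / ρ_c = 12.9 km × (3320 − 2760) / 2760 = 2.62 km.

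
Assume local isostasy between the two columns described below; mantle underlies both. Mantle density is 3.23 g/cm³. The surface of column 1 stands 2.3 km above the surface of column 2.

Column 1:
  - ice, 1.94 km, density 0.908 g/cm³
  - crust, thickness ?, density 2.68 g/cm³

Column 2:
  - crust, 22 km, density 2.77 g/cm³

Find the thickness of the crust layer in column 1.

23.7 km

Take the compensation level at the base of the deeper column (depth z_c below the surface of column 1) and equate Σ ρ_i t_i down to z_c; mantle fills any gap and the z_c terms cancel.
Column 1: 1.94×0.908 + x×2.68 + (z_c − 1.94 − x)×3.23
Column 2: 2.3×0 + 22×2.77 + (z_c − 2.3 − 22)×3.23
The z_c×3.23 term appears on both sides and cancels. Collect the known terms of each column as K = Σ(ρt)_known − 3.23 × (depth of known layers): K_1 = 1.76152 − 3.23×1.94 = −4.50468; K_2 = 60.94 − 3.23×(2.3 + 22) = −17.549.
Balance: K_1 − x×(3.23 − 2.68) = K_2, so x = (K_1 − K_2)/(3.23 − 2.68) = 13.0443/0.55 = 23.7 km.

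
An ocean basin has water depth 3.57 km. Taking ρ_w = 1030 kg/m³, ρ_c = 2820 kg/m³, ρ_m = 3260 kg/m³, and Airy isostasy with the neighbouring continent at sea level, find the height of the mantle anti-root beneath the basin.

In Airy isostatic equilibrium: replacing crust with seawater at the top is compensated by replacing crust with mantle at the base: d (ρ_c − ρ_w) = a (ρ_m − ρ_c).
a = d (ρ_c − ρ_w)/(ρ_m − ρ_c) = 3.57 km × 1790/440 = 14.5 km.

14.5 km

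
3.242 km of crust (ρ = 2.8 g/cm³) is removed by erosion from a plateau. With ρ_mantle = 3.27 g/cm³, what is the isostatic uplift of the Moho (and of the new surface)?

2.78 km

Unloading: uplift u = e ρ_c/ρ_m = 3.242 km × 2.8/3.27 = 2.78 km.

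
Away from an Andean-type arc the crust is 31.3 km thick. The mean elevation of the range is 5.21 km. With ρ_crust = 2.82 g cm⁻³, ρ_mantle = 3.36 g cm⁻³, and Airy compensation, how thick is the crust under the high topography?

63.7 km

Root depth r = h ρ_c / (ρ_m − ρ_c) = 5.21 km × 2.82 / 0.54 = 27.21 km.
Total thickness = T + h + r = 31.3 km + 5.21 km + 27.21 km = 63.7 km.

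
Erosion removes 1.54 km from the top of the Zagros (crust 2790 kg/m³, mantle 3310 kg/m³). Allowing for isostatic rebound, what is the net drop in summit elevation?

Rebound u = e ρ_c/ρ_m = 1.54 km × 2790/3310 = 1.298 km.
Net surface drop = e − u = 1.54 km − 1.298 km = e (ρ_m − ρ_c)/ρ_m = 0.242 km.

0.242 km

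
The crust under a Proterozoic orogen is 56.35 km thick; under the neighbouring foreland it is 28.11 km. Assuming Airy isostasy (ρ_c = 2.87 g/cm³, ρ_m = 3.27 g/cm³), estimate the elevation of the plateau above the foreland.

Excess crust Δ = 56.35 km − 28.11 km = 28.24 km, split between elevation h and root r with h + r = Δ.
Airy balance ρ_c h = (ρ_m − ρ_c) r gives r = h ρ_c/(ρ_m − ρ_c), so h (1 + ρ_c/(ρ_m − ρ_c)) = Δ, i.e. h = Δ (ρ_m − ρ_c)/ρ_m.
h = 28.24 km × 0.4/3.27 = 3.45 km.

3.45 km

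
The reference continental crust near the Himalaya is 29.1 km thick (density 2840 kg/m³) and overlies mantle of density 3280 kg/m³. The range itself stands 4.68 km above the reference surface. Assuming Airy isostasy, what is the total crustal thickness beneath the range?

Root depth r = h ρ_c / (ρ_m − ρ_c) = 4.68 km × 2840 / 440 = 30.21 km.
Total thickness = T + h + r = 29.1 km + 4.68 km + 30.21 km = 64 km.

64 km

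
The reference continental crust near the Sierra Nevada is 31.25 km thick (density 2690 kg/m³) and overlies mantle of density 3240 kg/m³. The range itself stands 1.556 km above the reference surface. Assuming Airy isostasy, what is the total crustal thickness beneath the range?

40.4 km

Root depth r = h ρ_c / (ρ_m − ρ_c) = 1.556 km × 2690 / 550 = 7.61 km.
Total thickness = T + h + r = 31.25 km + 1.556 km + 7.61 km = 40.4 km.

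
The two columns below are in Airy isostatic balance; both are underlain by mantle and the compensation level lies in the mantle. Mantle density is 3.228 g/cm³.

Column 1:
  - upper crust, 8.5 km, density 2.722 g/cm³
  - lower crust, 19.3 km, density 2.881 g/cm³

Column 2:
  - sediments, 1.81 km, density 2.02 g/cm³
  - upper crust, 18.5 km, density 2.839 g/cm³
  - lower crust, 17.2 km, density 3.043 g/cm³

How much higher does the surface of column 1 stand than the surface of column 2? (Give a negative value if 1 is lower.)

For any compensation level in the mantle, the mantle terms cancel and isostasy reduces to e = (Σt_1 − Σt_2) − (Σ(ρt)_1 − Σ(ρt)_2) / ρ_m.
Σt_1 = 27.8 km; Σt_2 = 37.51 km; Σ(ρt)_1 = 78.7403; Σ(ρt)_2 = 108.5173 (in km·g/cm³).
e = (27.8 − 37.51) − (78.7403 − 108.5173) / 3.228 = −0.485 km.

−0.485 km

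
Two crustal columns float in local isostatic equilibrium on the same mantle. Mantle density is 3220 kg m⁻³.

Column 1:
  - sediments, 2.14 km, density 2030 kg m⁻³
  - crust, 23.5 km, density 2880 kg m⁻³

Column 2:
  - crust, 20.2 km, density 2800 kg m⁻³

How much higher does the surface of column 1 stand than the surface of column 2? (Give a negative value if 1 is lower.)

For any compensation level in the mantle, the mantle terms cancel and isostasy reduces to e = (Σt_1 − Σt_2) − (Σ(ρt)_1 − Σ(ρt)_2) / ρ_m.
Σt_1 = 25.64 km; Σt_2 = 20.2 km; Σ(ρt)_1 = 72024.2; Σ(ρt)_2 = 56560 (in km·kg m⁻³).
e = (25.64 − 20.2) − (72024.2 − 56560) / 3220 = 0.637 km.

0.637 km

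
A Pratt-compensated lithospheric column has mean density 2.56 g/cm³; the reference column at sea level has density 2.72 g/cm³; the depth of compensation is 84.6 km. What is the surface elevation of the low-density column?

ρ_ref D = ρ (D + h) → h = D (ρ_ref − ρ)/ρ.
h = 84.6 km × (2.72 − 2.56)/2.56 = 5.29 km.

5.29 km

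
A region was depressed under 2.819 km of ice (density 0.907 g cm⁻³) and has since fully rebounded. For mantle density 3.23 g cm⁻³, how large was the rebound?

Removing the load lets mantle flow back in; uplift u satisfies ρ_ice t = ρ_m u.
u = t ρ_ice/ρ_m = 2.819 km × 0.907/3.23 = 0.792 km.

0.792 km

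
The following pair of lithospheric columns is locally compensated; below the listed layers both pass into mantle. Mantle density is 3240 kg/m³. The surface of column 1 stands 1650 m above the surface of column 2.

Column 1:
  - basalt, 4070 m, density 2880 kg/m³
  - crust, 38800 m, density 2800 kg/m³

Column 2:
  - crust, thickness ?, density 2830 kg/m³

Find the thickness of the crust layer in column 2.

Take the compensation level at the base of the deeper column (depth z_c below the surface of column 1) and equate Σ ρ_i t_i down to z_c; mantle fills any gap and the z_c terms cancel.
Column 1: 4070×2880 + 38800×2800 + (z_c − 42870)×3240
Column 2: 1650×0 + x×2830 + (z_c − 1650 − 0 − x)×3240
The z_c×3240 term appears on both sides and cancels. Collect the known terms of each column as K = Σ(ρt)_known − 3240 × (depth of known layers): K_1 = 120361600 − 3240×42870 = −18537200; K_2 = 0 − 3240×(1650 + 0) = −5346000.
Balance: K_1 = K_2 − x×(3240 − 2830), so x = (K_2 − K_1)/(3240 − 2830) = 13191200/410 = 32200 m.

32200 m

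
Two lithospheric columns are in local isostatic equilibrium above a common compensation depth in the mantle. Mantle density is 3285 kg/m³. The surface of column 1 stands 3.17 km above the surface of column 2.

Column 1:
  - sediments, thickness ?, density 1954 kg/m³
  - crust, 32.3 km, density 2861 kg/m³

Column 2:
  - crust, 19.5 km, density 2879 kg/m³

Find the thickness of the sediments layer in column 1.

Take the compensation level at the base of the deeper column (depth z_c below the surface of column 1) and equate Σ ρ_i t_i down to z_c; mantle fills any gap and the z_c terms cancel.
Column 1: x×1954 + 32.3×2861 + (z_c − 32.3 − x)×3285
Column 2: 3.17×0 + 19.5×2879 + (z_c − 3.17 − 19.5)×3285
The z_c×3285 term appears on both sides and cancels. Collect the known terms of each column as K = Σ(ρt)_known − 3285 × (depth of known layers): K_1 = 92410.3 − 3285×32.3 = −13695.2; K_2 = 56140.5 − 3285×(3.17 + 19.5) = −18330.45.
Balance: K_1 − x×(3285 − 1954) = K_2, so x = (K_1 − K_2)/(3285 − 1954) = 4635.25/1331 = 3.48 km.

3.48 km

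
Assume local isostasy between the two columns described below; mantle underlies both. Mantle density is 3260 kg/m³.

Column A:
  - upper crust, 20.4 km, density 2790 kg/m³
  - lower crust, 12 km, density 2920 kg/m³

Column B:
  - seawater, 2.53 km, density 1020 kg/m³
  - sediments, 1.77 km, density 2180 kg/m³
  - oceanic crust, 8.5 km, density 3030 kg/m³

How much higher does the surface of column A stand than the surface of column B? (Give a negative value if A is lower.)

For any compensation level in the mantle, the mantle terms cancel and isostasy reduces to e = (Σt_A − Σt_B) − (Σ(ρt)_A − Σ(ρt)_B) / ρ_m.
Σt_A = 32.4 km; Σt_B = 12.8 km; Σ(ρt)_A = 91956; Σ(ρt)_B = 32194.2 (in km·kg/m³).
e = (32.4 − 12.8) − (91956 − 32194.2) / 3260 = 1.27 km.

1.27 km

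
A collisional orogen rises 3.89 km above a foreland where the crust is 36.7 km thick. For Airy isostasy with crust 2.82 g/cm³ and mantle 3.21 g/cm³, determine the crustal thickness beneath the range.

68.7 km

Root depth r = h ρ_c / (ρ_m − ρ_c) = 3.89 km × 2.82 / 0.39 = 28.13 km.
Total thickness = T + h + r = 36.7 km + 3.89 km + 28.13 km = 68.7 km.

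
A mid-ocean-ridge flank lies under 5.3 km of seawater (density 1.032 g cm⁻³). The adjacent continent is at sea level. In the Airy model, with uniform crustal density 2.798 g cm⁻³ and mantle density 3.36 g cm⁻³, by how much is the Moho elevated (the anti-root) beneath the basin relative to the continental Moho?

16.7 km

Equating mass per unit area of the two columns: replacing crust with seawater at the top is compensated by replacing crust with mantle at the base: d (ρ_c − ρ_w) = a (ρ_m − ρ_c).
a = d (ρ_c − ρ_w)/(ρ_m − ρ_c) = 5.3 km × 1.766/0.562 = 16.7 km.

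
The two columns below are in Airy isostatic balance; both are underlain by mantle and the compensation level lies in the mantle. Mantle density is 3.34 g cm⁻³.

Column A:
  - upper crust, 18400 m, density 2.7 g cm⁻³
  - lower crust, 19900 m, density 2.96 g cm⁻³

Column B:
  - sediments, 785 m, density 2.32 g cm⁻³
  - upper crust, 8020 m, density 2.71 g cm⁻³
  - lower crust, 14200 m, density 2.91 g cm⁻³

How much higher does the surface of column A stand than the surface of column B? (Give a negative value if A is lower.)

2210 m

For any compensation level in the mantle, the mantle terms cancel and isostasy reduces to e = (Σt_A − Σt_B) − (Σ(ρt)_A − Σ(ρt)_B) / ρ_m.
Σt_A = 38300 m; Σt_B = 23005 m; Σ(ρt)_A = 108584; Σ(ρt)_B = 64877.4 (in m·g cm⁻³).
e = (38300 − 23005) − (108584 − 64877.4) / 3.34 = 2210 m.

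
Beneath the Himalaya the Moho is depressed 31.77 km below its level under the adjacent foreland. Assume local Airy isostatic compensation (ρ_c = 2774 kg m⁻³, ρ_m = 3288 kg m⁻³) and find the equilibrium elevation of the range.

5.89 km

In Airy isostatic equilibrium: ρ_c h = (ρ_m − ρ_c) r.
h = r (ρ_m − ρ_c) / ρ_c = 31.77 km × (3288 − 2774) / 2774 = 5.89 km.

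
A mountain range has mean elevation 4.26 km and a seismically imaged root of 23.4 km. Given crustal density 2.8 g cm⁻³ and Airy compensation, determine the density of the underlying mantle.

3.31 g cm⁻³

Airy balance: ρ_c h = (ρ_m − ρ_c) r → ρ_m = ρ_c (1 + h/r).
ρ_m = 2.8 × (1 + 4.26 km/23.4 km) = 3.31 g cm⁻³.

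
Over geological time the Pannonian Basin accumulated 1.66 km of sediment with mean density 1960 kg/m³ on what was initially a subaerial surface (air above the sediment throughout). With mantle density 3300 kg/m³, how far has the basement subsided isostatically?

0.986 km

Subaerial load: s = t ρ_sed / ρ_m = 1.66 km × 1960/3300 = 0.986 km.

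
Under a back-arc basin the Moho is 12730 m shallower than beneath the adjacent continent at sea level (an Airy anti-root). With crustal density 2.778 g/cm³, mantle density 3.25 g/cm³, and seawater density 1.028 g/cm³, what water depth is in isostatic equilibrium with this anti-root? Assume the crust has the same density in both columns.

Replacing a thickness d of crust by seawater at the top must be balanced by replacing crust with mantle at the base: d (ρ_c − ρ_w) = a (ρ_m − ρ_c).
d = a (ρ_m − ρ_c)/(ρ_c − ρ_w) = 12730 m × 0.472/1.75 = 3430 m.

3430 m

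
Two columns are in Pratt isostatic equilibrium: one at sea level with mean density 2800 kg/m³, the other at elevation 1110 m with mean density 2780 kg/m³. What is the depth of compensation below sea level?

ρ_ref D = ρ (D + h) → D (ρ_ref − ρ) = ρ h.
D = ρ h/(ρ_ref − ρ) = 2780 × 1110 m/(2800 − 2780) = 154000 m.

154000 m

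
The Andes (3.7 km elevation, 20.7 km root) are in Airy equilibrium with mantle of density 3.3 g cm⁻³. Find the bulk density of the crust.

2.8 g cm⁻³

ρ_c h = (ρ_m − ρ_c) r → ρ_c (h + r) = ρ_m r → ρ_c = ρ_m r / (h + r).
ρ_c = 3.3 × 20.7 km / (3.7 km + 20.7 km) = 2.8 g cm⁻³.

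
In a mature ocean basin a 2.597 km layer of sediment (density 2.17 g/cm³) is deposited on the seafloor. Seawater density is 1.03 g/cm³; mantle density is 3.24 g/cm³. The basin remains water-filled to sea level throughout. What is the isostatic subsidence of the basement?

1.34 km

Submarine loading: the sediment displaces seawater, and the subsidence is in turn flooded, so s (ρ_m − ρ_w) = t (ρ_sed − ρ_w).
s = 2.597 km × (2.17 − 1.03) / (3.24 − 1.03) = 1.34 km.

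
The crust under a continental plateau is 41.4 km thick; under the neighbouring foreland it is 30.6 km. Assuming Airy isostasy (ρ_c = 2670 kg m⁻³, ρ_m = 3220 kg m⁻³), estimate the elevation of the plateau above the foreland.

Excess crust Δ = 41.4 km − 30.6 km = 10.8 km, split between elevation h and root r with h + r = Δ.
Airy balance ρ_c h = (ρ_m − ρ_c) r gives r = h ρ_c/(ρ_m − ρ_c), so h (1 + ρ_c/(ρ_m − ρ_c)) = Δ, i.e. h = Δ (ρ_m − ρ_c)/ρ_m.
h = 10.8 km × 550/3220 = 1.84 km.

1.84 km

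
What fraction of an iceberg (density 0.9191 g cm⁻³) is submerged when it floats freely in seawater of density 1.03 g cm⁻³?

89.2%

Submerged fraction = ρ_obj/ρ_fluid = 0.9191/1.03 = 89.2%.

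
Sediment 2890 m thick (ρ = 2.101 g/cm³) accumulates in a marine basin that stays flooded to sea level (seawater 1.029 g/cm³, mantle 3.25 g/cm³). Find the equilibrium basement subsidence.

Submarine loading: the sediment displaces seawater, and the subsidence is in turn flooded, so s (ρ_m − ρ_w) = t (ρ_sed − ρ_w).
s = 2890 m × (2.101 − 1.029) / (3.25 − 1.029) = 1390 m.

1390 m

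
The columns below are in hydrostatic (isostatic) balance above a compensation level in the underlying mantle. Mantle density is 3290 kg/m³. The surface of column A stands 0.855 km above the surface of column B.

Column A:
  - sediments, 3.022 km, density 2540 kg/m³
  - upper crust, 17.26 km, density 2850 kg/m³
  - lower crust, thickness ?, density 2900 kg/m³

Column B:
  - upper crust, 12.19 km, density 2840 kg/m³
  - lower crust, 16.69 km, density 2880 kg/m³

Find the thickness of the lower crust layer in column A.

Take the compensation level at the base of the deeper column (depth z_c below the surface of column A) and equate Σ ρ_i t_i down to z_c; mantle fills any gap and the z_c terms cancel.
Column A: 3.022×2540 + 17.26×2850 + x×2900 + (z_c − 20.282 − x)×3290
Column B: 0.855×0 + 12.19×2840 + 16.69×2880 + (z_c − 0.855 − 28.88)×3290
The z_c×3290 term appears on both sides and cancels. Collect the known terms of each column as K = Σ(ρt)_known − 3290 × (depth of known layers): K_A = 56866.88 − 3290×20.282 = −9860.9; K_B = 82686.8 − 3290×(0.855 + 28.88) = −15141.35.
Balance: K_A − x×(3290 − 2900) = K_B, so x = (K_A − K_B)/(3290 − 2900) = 5280.45/390 = 13.5 km.

13.5 km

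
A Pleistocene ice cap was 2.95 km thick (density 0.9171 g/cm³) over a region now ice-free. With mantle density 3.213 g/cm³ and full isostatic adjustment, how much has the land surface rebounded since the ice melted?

0.842 km

Removing the load lets mantle flow back in; uplift u satisfies ρ_ice t = ρ_m u.
u = t ρ_ice/ρ_m = 2.95 km × 0.9171/3.213 = 0.842 km.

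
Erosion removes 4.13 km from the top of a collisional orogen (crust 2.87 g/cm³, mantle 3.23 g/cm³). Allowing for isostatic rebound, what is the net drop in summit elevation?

0.46 km

Rebound u = e ρ_c/ρ_m = 4.13 km × 2.87/3.23 = 3.67 km.
Net surface drop = e − u = 4.13 km − 3.67 km = e (ρ_m − ρ_c)/ρ_m = 0.46 km.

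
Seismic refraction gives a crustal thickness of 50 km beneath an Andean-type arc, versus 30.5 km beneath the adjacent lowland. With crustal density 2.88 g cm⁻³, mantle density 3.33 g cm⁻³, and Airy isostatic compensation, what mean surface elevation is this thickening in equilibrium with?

Excess crust Δ = 50 km − 30.5 km = 19.5 km, split between elevation h and root r with h + r = Δ.
Airy balance ρ_c h = (ρ_m − ρ_c) r gives r = h ρ_c/(ρ_m − ρ_c), so h (1 + ρ_c/(ρ_m − ρ_c)) = Δ, i.e. h = Δ (ρ_m − ρ_c)/ρ_m.
h = 19.5 km × 0.45/3.33 = 2.64 km.

2.64 km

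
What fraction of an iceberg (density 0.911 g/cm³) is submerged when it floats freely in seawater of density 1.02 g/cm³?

Submerged fraction = ρ_obj/ρ_fluid = 0.911/1.02 = 0.893.

0.893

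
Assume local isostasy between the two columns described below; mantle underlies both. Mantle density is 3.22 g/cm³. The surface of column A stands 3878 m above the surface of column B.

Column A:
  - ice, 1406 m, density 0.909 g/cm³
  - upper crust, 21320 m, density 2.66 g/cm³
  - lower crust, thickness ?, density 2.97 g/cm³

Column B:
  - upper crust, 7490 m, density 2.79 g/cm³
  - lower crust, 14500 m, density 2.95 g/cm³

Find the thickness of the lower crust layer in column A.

Take the compensation level at the base of the deeper column (depth z_c below the surface of column A) and equate Σ ρ_i t_i down to z_c; mantle fills any gap and the z_c terms cancel.
Column A: 1406×0.909 + 21320×2.66 + x×2.97 + (z_c − 22726 − x)×3.22
Column B: 3878×0 + 7490×2.79 + 14500×2.95 + (z_c − 3878 − 21990)×3.22
The z_c×3.22 term appears on both sides and cancels. Collect the known terms of each column as K = Σ(ρt)_known − 3.22 × (depth of known layers): K_A = 57989.254 − 3.22×22726 = −15188.466; K_B = 63672.1 − 3.22×(3878 + 21990) = −19622.86.
Balance: K_A − x×(3.22 − 2.97) = K_B, so x = (K_A − K_B)/(3.22 − 2.97) = 4434.39/0.25 = 17700 m.

17700 m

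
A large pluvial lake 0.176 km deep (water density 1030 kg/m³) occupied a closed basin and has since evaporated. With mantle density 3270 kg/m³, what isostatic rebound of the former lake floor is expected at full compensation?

u = d ρ_w/ρ_m = 0.176 km × 1030/3270 = 0.0554 km.

0.0554 km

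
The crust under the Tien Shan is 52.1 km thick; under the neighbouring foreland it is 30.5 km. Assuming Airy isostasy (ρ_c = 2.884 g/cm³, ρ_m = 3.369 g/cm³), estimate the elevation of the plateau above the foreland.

3.11 km

Excess crust Δ = 52.1 km − 30.5 km = 21.6 km, split between elevation h and root r with h + r = Δ.
Airy balance ρ_c h = (ρ_m − ρ_c) r gives r = h ρ_c/(ρ_m − ρ_c), so h (1 + ρ_c/(ρ_m − ρ_c)) = Δ, i.e. h = Δ (ρ_m − ρ_c)/ρ_m.
h = 21.6 km × 0.485/3.369 = 3.11 km.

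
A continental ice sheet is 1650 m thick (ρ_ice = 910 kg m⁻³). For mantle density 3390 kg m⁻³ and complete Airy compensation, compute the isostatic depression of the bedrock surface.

Balancing pressure at the compensation depth: the ice load ρ_ice t is balanced by mantle displaced below, ρ_m s.
s = t ρ_ice / ρ_m = 1650 m × 910/3390 = 443 m.

443 m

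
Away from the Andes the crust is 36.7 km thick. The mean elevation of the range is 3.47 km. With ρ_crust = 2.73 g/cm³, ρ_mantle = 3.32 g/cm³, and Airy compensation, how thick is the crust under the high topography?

56.2 km

Root depth r = h ρ_c / (ρ_m − ρ_c) = 3.47 km × 2.73 / 0.59 = 16.06 km.
Total thickness = T + h + r = 36.7 km + 3.47 km + 16.06 km = 56.2 km.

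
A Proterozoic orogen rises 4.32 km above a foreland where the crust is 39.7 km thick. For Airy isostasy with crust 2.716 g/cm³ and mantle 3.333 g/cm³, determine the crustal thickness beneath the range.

63 km

Root depth r = h ρ_c / (ρ_m − ρ_c) = 4.32 km × 2.716 / 0.617 = 19.02 km.
Total thickness = T + h + r = 39.7 km + 4.32 km + 19.02 km = 63 km.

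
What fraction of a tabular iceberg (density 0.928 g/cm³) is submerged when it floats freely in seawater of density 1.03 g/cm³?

90.1%

Submerged fraction = ρ_obj/ρ_fluid = 0.928/1.03 = 90.1%.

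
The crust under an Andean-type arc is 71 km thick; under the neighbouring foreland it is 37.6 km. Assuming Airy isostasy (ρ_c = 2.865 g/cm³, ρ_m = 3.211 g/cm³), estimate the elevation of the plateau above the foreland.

3.6 km

Excess crust Δ = 71 km − 37.6 km = 33.4 km, split between elevation h and root r with h + r = Δ.
Airy balance ρ_c h = (ρ_m − ρ_c) r gives r = h ρ_c/(ρ_m − ρ_c), so h (1 + ρ_c/(ρ_m − ρ_c)) = Δ, i.e. h = Δ (ρ_m − ρ_c)/ρ_m.
h = 33.4 km × 0.346/3.211 = 3.6 km.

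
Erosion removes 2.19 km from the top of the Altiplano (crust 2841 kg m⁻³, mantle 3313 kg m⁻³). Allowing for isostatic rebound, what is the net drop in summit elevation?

0.312 km

Rebound u = e ρ_c/ρ_m = 2.19 km × 2841/3313 = 1.878 km.
Net surface drop = e − u = 2.19 km − 1.878 km = e (ρ_m − ρ_c)/ρ_m = 0.312 km.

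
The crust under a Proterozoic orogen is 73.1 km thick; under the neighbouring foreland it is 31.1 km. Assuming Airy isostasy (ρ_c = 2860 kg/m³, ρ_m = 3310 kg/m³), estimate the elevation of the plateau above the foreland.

Excess crust Δ = 73.1 km − 31.1 km = 42 km, split between elevation h and root r with h + r = Δ.
Airy balance ρ_c h = (ρ_m − ρ_c) r gives r = h ρ_c/(ρ_m − ρ_c), so h (1 + ρ_c/(ρ_m − ρ_c)) = Δ, i.e. h = Δ (ρ_m − ρ_c)/ρ_m.
h = 42 km × 450/3310 = 5.71 km.

5.71 km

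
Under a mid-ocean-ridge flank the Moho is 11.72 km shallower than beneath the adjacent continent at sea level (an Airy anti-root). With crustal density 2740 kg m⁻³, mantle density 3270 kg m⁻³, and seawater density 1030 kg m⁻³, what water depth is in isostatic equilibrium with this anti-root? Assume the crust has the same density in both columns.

Replacing a thickness d of crust by seawater at the top must be balanced by replacing crust with mantle at the base: d (ρ_c − ρ_w) = a (ρ_m − ρ_c).
d = a (ρ_m − ρ_c)/(ρ_c − ρ_w) = 11.72 km × 530/1710 = 3.63 km.

3.63 km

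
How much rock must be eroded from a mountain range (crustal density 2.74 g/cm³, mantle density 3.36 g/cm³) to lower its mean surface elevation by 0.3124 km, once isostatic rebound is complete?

Net drop Δ = e − u = e − e ρ_c/ρ_m = e (ρ_m − ρ_c)/ρ_m.
e = Δ ρ_m/(ρ_m − ρ_c) = 0.3124 km × 3.36/0.62 = 1.69 km.

1.69 km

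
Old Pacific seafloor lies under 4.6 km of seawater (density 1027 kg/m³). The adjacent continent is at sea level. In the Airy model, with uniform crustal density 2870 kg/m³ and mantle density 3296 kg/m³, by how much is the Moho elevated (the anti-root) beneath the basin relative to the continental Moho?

19.9 km

For local isostatic compensation: replacing crust with seawater at the top is compensated by replacing crust with mantle at the base: d (ρ_c − ρ_w) = a (ρ_m − ρ_c).
a = d (ρ_c − ρ_w)/(ρ_m − ρ_c) = 4.6 km × 1843/426 = 19.9 km.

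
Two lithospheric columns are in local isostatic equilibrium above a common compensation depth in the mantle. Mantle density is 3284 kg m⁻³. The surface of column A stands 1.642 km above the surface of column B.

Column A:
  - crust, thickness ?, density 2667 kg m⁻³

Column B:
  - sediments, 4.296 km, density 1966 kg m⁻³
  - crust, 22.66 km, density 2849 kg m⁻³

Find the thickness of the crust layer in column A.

33.9 km

Take the compensation level at the base of the deeper column (depth z_c below the surface of column A) and equate Σ ρ_i t_i down to z_c; mantle fills any gap and the z_c terms cancel.
Column A: x×2667 + (z_c − 0 − x)×3284
Column B: 1.642×0 + 4.296×1966 + 22.66×2849 + (z_c − 1.642 − 26.956)×3284
The z_c×3284 term appears on both sides and cancels. Collect the known terms of each column as K = Σ(ρt)_known − 3284 × (depth of known layers): K_A = 0 − 3284×0 = 0; K_B = 73004.276 − 3284×(1.642 + 26.956) = −20911.556.
Balance: K_A − x×(3284 − 2667) = K_B, so x = (K_A − K_B)/(3284 − 2667) = 20911.6/617 = 33.9 km.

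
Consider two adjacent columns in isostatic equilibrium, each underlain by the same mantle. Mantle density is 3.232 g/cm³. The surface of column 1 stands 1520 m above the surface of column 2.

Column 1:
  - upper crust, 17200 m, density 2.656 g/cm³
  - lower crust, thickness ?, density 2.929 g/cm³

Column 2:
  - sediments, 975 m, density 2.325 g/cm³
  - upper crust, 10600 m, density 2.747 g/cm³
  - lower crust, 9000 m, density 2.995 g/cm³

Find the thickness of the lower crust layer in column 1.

10400 m

Take the compensation level at the base of the deeper column (depth z_c below the surface of column 1) and equate Σ ρ_i t_i down to z_c; mantle fills any gap and the z_c terms cancel.
Column 1: 17200×2.656 + x×2.929 + (z_c − 17200 − x)×3.232
Column 2: 1520×0 + 975×2.325 + 10600×2.747 + 9000×2.995 + (z_c − 1520 − 20575)×3.232
The z_c×3.232 term appears on both sides and cancels. Collect the known terms of each column as K = Σ(ρt)_known − 3.232 × (depth of known layers): K_1 = 45683.2 − 3.232×17200 = −9907.2; K_2 = 58340.075 − 3.232×(1520 + 20575) = −13070.965.
Balance: K_1 − x×(3.232 − 2.929) = K_2, so x = (K_1 − K_2)/(3.232 − 2.929) = 3163.76/0.303 = 10400 m.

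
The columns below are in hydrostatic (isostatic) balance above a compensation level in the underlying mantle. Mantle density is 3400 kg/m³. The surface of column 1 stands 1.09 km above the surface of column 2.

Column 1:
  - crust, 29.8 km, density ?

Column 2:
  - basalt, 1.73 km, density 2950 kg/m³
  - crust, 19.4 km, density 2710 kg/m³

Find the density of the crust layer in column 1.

Take the compensation level at the base of the deeper column (depth z_c below the surface of column 1) and equate Σ ρ_i t_i down to z_c; mantle fills any gap and the z_c terms cancel.
Column 1: 29.8×ρ + (z_c − 29.8)×3400
Column 2: 1.09×0 + 1.73×2950 + 19.4×2710 + (z_c − 1.09 − 21.13)×3400
The z_c×3400 term appears on both sides and cancels. Collect the known terms of each column as K = Σ(ρt)_known − 3400 × (depth of known layers): K_1 = 0 − 3400×29.8 = −101320; K_2 = 57677.5 − 3400×(1.09 + 21.13) = −17870.5.
Balance: K_1 + 29.8×ρ = K_2, so ρ = (K_2 − K_1)/29.8 = 83449.5/29.8 = 2800 kg/m³.

2800 kg/m³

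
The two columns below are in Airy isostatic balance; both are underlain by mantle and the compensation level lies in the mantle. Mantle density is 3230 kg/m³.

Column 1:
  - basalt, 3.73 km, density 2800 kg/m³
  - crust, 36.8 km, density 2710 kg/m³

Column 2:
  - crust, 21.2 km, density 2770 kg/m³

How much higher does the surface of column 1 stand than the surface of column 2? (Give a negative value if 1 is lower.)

For any compensation level in the mantle, the mantle terms cancel and isostasy reduces to e = (Σt_1 − Σt_2) − (Σ(ρt)_1 − Σ(ρt)_2) / ρ_m.
Σt_1 = 40.53 km; Σt_2 = 21.2 km; Σ(ρt)_1 = 110172; Σ(ρt)_2 = 58724 (in km·kg/m³).
e = (40.53 − 21.2) − (110172 − 58724) / 3230 = 3.4 km.

3.4 km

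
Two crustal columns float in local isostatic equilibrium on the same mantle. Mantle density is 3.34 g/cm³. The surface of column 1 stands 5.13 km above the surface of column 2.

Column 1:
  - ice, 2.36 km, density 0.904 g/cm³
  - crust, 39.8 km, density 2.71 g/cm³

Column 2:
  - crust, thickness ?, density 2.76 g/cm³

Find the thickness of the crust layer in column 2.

23.6 km

Take the compensation level at the base of the deeper column (depth z_c below the surface of column 1) and equate Σ ρ_i t_i down to z_c; mantle fills any gap and the z_c terms cancel.
Column 1: 2.36×0.904 + 39.8×2.71 + (z_c − 42.16)×3.34
Column 2: 5.13×0 + x×2.76 + (z_c − 5.13 − 0 − x)×3.34
The z_c×3.34 term appears on both sides and cancels. Collect the known terms of each column as K = Σ(ρt)_known − 3.34 × (depth of known layers): K_1 = 109.99144 − 3.34×42.16 = −30.82296; K_2 = 0 − 3.34×(5.13 + 0) = −17.1342.
Balance: K_1 = K_2 − x×(3.34 − 2.76), so x = (K_2 − K_1)/(3.34 − 2.76) = 13.6888/0.58 = 23.6 km.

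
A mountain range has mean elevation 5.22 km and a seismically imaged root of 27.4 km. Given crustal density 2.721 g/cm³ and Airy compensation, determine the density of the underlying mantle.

Airy balance: ρ_c h = (ρ_m − ρ_c) r → ρ_m = ρ_c (1 + h/r).
ρ_m = 2.721 × (1 + 5.22 km/27.4 km) = 3.24 g/cm³.

3.24 g/cm³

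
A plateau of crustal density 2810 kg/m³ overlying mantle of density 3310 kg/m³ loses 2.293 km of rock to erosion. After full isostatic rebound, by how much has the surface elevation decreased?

0.346 km

Rebound u = e ρ_c/ρ_m = 2.293 km × 2810/3310 = 1.947 km.
Net surface drop = e − u = 2.293 km − 1.947 km = e (ρ_m − ρ_c)/ρ_m = 0.346 km.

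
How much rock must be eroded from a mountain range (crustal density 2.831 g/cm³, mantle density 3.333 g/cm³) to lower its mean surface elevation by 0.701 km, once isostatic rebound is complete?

Net drop Δ = e − u = e − e ρ_c/ρ_m = e (ρ_m − ρ_c)/ρ_m.
e = Δ ρ_m/(ρ_m − ρ_c) = 0.701 km × 3.333/0.502 = 4.65 km.

4.65 km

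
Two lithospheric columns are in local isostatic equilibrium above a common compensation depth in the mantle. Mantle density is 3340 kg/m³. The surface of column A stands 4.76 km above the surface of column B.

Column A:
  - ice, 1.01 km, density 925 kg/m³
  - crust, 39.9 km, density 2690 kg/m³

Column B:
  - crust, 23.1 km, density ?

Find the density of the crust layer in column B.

2800 kg/m³

Take the compensation level at the base of the deeper column (depth z_c below the surface of column A) and equate Σ ρ_i t_i down to z_c; mantle fills any gap and the z_c terms cancel.
Column A: 1.01×925 + 39.9×2690 + (z_c − 40.91)×3340
Column B: 4.76×0 + 23.1×ρ + (z_c − 4.76 − 23.1)×3340
The z_c×3340 term appears on both sides and cancels. Collect the known terms of each column as K = Σ(ρt)_known − 3340 × (depth of known layers): K_A = 108265.25 − 3340×40.91 = −28374.15; K_B = 0 − 3340×(4.76 + 23.1) = −93052.4.
Balance: K_A = K_B + 23.1×ρ, so ρ = (K_A − K_B)/23.1 = 64678.2/23.1 = 2800 kg/m³.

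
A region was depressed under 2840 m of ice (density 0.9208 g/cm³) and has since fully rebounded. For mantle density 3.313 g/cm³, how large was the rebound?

Removing the load lets mantle flow back in; uplift u satisfies ρ_ice t = ρ_m u.
u = t ρ_ice/ρ_m = 2840 m × 0.9208/3.313 = 789 m.

789 m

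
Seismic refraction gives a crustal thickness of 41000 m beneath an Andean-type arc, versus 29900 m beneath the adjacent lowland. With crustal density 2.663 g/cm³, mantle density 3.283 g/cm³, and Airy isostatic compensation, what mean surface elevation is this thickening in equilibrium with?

Excess crust Δ = 41000 m − 29900 m = 11100 m, split between elevation h and root r with h + r = Δ.
Airy balance ρ_c h = (ρ_m − ρ_c) r gives r = h ρ_c/(ρ_m − ρ_c), so h (1 + ρ_c/(ρ_m − ρ_c)) = Δ, i.e. h = Δ (ρ_m − ρ_c)/ρ_m.
h = 11100 m × 0.62/3.283 = 2100 m.

2100 m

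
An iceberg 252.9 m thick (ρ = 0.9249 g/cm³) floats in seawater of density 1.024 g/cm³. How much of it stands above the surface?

Floating equilibrium: submerged depth d = t ρ_obj/ρ_fluid = 252.9 m × 0.9249/1.024 = 228.4 m.
Freeboard = t − d = 252.9 m − 228.4 m = 24.5 m.

24.5 m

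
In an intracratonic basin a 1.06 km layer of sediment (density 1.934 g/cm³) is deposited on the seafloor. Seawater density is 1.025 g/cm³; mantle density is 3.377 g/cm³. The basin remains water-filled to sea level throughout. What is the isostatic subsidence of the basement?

0.41 km

Submarine loading: the sediment displaces seawater, and the subsidence is in turn flooded, so s (ρ_m − ρ_w) = t (ρ_sed − ρ_w).
s = 1.06 km × (1.934 − 1.025) / (3.377 − 1.025) = 0.41 km.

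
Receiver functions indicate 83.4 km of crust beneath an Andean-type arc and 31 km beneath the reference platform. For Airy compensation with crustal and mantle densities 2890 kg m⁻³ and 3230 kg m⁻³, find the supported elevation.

5.52 km

Excess crust Δ = 83.4 km − 31 km = 52.4 km, split between elevation h and root r with h + r = Δ.
Airy balance ρ_c h = (ρ_m − ρ_c) r gives r = h ρ_c/(ρ_m − ρ_c), so h (1 + ρ_c/(ρ_m − ρ_c)) = Δ, i.e. h = Δ (ρ_m − ρ_c)/ρ_m.
h = 52.4 km × 340/3230 = 5.52 km.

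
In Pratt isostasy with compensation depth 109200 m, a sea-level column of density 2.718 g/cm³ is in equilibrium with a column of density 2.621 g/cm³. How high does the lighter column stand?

ρ_ref D = ρ (D + h) → h = D (ρ_ref − ρ)/ρ.
h = 109200 m × (2.718 − 2.621)/2.621 = 4040 m.

4040 m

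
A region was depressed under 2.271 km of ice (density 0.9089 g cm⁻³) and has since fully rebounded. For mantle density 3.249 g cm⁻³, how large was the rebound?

0.635 km

Removing the load lets mantle flow back in; uplift u satisfies ρ_ice t = ρ_m u.
u = t ρ_ice/ρ_m = 2.271 km × 0.9089/3.249 = 0.635 km.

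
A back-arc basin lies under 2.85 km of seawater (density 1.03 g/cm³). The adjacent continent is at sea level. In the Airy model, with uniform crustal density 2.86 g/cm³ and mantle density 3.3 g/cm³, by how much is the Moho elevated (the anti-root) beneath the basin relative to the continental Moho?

For local isostatic compensation: replacing crust with seawater at the top is compensated by replacing crust with mantle at the base: d (ρ_c − ρ_w) = a (ρ_m − ρ_c).
a = d (ρ_c − ρ_w)/(ρ_m − ρ_c) = 2.85 km × 1.83/0.44 = 11.9 km.

11.9 km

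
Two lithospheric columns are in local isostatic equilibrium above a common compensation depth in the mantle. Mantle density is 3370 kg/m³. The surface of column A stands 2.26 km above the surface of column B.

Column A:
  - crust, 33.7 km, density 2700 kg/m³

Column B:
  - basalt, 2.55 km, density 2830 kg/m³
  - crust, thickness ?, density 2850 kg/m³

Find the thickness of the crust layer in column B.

26.1 km

Take the compensation level at the base of the deeper column (depth z_c below the surface of column A) and equate Σ ρ_i t_i down to z_c; mantle fills any gap and the z_c terms cancel.
Column A: 33.7×2700 + (z_c − 33.7)×3370
Column B: 2.26×0 + 2.55×2830 + x×2850 + (z_c − 2.26 − 2.55 − x)×3370
The z_c×3370 term appears on both sides and cancels. Collect the known terms of each column as K = Σ(ρt)_known − 3370 × (depth of known layers): K_A = 90990 − 3370×33.7 = −22579; K_B = 7216.5 − 3370×(2.26 + 2.55) = −8993.2.
Balance: K_A = K_B − x×(3370 − 2850), so x = (K_B − K_A)/(3370 − 2850) = 13585.8/520 = 26.1 km.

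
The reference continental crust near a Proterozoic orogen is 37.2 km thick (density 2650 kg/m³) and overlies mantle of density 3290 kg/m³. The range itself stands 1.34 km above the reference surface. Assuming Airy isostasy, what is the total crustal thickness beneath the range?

44.1 km

Root depth r = h ρ_c / (ρ_m − ρ_c) = 1.34 km × 2650 / 640 = 5.548 km.
Total thickness = T + h + r = 37.2 km + 1.34 km + 5.548 km = 44.1 km.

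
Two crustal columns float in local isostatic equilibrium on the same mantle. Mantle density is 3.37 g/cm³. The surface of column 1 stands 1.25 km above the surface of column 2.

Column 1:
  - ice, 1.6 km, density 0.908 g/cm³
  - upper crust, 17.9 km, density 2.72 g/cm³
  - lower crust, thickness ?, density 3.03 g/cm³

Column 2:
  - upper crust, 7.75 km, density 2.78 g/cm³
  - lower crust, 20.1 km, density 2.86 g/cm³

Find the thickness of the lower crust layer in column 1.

10.2 km

Take the compensation level at the base of the deeper column (depth z_c below the surface of column 1) and equate Σ ρ_i t_i down to z_c; mantle fills any gap and the z_c terms cancel.
Column 1: 1.6×0.908 + 17.9×2.72 + x×3.03 + (z_c − 19.5 − x)×3.37
Column 2: 1.25×0 + 7.75×2.78 + 20.1×2.86 + (z_c − 1.25 − 27.85)×3.37
The z_c×3.37 term appears on both sides and cancels. Collect the known terms of each column as K = Σ(ρt)_known − 3.37 × (depth of known layers): K_1 = 50.1408 − 3.37×19.5 = −15.5742; K_2 = 79.031 − 3.37×(1.25 + 27.85) = −19.036.
Balance: K_1 − x×(3.37 − 3.03) = K_2, so x = (K_1 − K_2)/(3.37 − 3.03) = 3.4618/0.34 = 10.2 km.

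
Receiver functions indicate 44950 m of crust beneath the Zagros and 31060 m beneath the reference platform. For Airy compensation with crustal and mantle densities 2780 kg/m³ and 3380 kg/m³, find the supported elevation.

Excess crust Δ = 44950 m − 31060 m = 13890 m, split between elevation h and root r with h + r = Δ.
Airy balance ρ_c h = (ρ_m − ρ_c) r gives r = h ρ_c/(ρ_m − ρ_c), so h (1 + ρ_c/(ρ_m − ρ_c)) = Δ, i.e. h = Δ (ρ_m − ρ_c)/ρ_m.
h = 13890 m × 600/3380 = 2470 m.

2470 m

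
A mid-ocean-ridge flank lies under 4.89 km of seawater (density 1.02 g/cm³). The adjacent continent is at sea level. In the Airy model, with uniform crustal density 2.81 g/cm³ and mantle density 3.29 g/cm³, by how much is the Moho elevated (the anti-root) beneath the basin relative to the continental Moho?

18.2 km

Balancing pressure at the compensation depth: replacing crust with seawater at the top is compensated by replacing crust with mantle at the base: d (ρ_c − ρ_w) = a (ρ_m − ρ_c).
a = d (ρ_c − ρ_w)/(ρ_m − ρ_c) = 4.89 km × 1.79/0.48 = 18.2 km.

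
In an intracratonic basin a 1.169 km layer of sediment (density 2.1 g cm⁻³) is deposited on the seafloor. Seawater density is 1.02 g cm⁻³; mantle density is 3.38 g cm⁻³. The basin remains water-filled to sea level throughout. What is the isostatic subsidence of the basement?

Submarine loading: the sediment displaces seawater, and the subsidence is in turn flooded, so s (ρ_m − ρ_w) = t (ρ_sed − ρ_w).
s = 1.169 km × (2.1 − 1.02) / (3.38 − 1.02) = 0.535 km.

0.535 km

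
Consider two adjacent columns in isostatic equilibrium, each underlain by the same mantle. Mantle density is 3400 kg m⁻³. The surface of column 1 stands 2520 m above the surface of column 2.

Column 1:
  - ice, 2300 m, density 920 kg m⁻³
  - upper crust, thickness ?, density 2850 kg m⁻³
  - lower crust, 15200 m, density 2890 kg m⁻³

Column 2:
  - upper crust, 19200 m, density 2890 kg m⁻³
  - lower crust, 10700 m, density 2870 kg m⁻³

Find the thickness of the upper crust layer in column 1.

Take the compensation level at the base of the deeper column (depth z_c below the surface of column 1) and equate Σ ρ_i t_i down to z_c; mantle fills any gap and the z_c terms cancel.
Column 1: 2300×920 + x×2850 + 15200×2890 + (z_c − 17500 − x)×3400
Column 2: 2520×0 + 19200×2890 + 10700×2870 + (z_c − 2520 − 29900)×3400
The z_c×3400 term appears on both sides and cancels. Collect the known terms of each column as K = Σ(ρt)_known − 3400 × (depth of known layers): K_1 = 46044000 − 3400×17500 = −13456000; K_2 = 86197000 − 3400×(2520 + 29900) = −24031000.
Balance: K_1 − x×(3400 − 2850) = K_2, so x = (K_1 − K_2)/(3400 − 2850) = 10575000/550 = 19200 m.

19200 m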